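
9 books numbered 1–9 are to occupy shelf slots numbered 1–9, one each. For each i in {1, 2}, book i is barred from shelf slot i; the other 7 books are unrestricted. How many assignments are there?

Let Aᵢ (for i ∈ {1, 2}) be the placements that put book i in its forbidden shelf slot. Any j of these fix j positions, leaving (9−j)! ways to fill the rest, and there are C(2,j) ways to pick which j.
By inclusion–exclusion, the number of valid placements is Σ_{j=0}^{2} (−1)^j C(2,j)·(9−j)!.
Computing: 362880 − 80640 + 5040 = 287280.

287280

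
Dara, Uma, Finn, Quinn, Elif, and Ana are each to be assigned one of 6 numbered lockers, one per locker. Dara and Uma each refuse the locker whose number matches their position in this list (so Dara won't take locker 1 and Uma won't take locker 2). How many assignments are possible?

504

Let Aᵢ (for i ∈ {1, 2}) be the placements that put person i in their forbidden locker. Any j of these fix j positions, leaving (6−j)! ways to fill the rest, and there are C(2,j) ways to pick which j.
By inclusion–exclusion, the number of valid placements is Σ_{j=0}^{2} (−1)^j C(2,j)·(6−j)!.
Computing: 720 − 240 + 24 = 504.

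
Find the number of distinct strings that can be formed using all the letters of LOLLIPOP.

1680

The 8 letters of LOLLIPOP have repeats: L appearing 3 times, O appearing twice, and P appearing twice.
The number of distinct arrangements is 8!/(3!·2!·2!) = 40320/24 = 1680.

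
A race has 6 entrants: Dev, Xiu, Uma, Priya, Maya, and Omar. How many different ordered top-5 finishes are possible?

720

There are 6 choices for 1st place, 5 for 2nd, and so on down to 2 for position 5.
That gives 6 × 5 × 4 × 3 × 2 = 720.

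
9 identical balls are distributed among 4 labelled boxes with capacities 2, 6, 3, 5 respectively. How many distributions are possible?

Without the upper bounds there are C(12,3) = 220 ways to split 9 among 4 boxes.
Subtract solutions that violate a single cap (substitute x_i' = x_i − (cap_i+1)): x_1 ≥ 3 gives C(9,3) = 84; x_2 ≥ 7 gives C(5,3) = 10; x_3 ≥ 4 gives C(8,3) = 56; x_4 ≥ 6 gives C(6,3) = 20. Together 170.
Add back pairs where two caps are both exceeded: 0 + 10 + 1 + 0 + 0 + 0 = 11.
By inclusion–exclusion the count is 220 − 170 + 11 = 61.

61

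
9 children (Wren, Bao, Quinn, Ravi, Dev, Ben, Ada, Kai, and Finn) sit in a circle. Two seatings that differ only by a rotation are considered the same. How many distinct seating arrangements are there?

40320

Fix one person's seat to break rotational symmetry; the remaining 8 people can be arranged in (8)! = 40320 ways.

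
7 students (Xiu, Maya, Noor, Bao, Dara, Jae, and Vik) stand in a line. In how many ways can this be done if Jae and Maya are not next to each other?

There are 7! = 5040 arrangements in all. If Jae and Maya are adjacent, merging them into one block gives 2·(6)! = 1440 arrangements.
Complementary counting: 5040 − 1440 = 3600.

3600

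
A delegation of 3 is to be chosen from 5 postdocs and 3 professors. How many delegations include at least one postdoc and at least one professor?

45

Unrestricted: C(8,3) = 56 ways to pick any 3 of the 8.
Selections missing a whole group: no postdocs → C(3,3) = 1; no professors → C(5,3) = 10.
Both groups omitted at once is impossible, so 56 − 11 = 45.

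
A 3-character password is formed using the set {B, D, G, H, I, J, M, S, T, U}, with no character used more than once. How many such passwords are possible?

720

Choose and order 3 of the 10 symbols: the first character has 10 options, the next 9, then 8.
10 × 9 × 8 = 720.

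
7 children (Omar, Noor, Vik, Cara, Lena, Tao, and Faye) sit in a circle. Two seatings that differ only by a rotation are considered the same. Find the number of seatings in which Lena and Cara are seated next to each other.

Glue Lena and Cara into a block (2 internal orders). Seating 6 units around a circle gives (5)! arrangements.
So 2 × (5)! = 2 × 120 = 240.

240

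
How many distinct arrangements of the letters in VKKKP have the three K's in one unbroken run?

6

Treat the 3 copies of K as a single block. The multiset to arrange is then {KKK, P, V}, 3 items in all.
All 3 items are distinct, so there are (3)! = 6 arrangements.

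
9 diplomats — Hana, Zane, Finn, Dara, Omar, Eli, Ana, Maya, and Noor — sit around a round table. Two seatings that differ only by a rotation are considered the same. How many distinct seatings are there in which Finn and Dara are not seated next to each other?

30240

All circular seatings of 9 people number (8)! = 40320.
Seatings with Finn beside Dara: treat them as a block with 2 internal orders, giving 2 × (7)! = 10080.
Subtracting, 40320 − 10080 = 30240.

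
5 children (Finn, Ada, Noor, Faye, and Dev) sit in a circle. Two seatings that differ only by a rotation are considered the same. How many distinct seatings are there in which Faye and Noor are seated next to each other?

12

Glue Faye and Noor into a block (2 internal orders). Seating 4 units around a circle gives (3)! arrangements.
So 2 × (3)! = 2 × 6 = 12.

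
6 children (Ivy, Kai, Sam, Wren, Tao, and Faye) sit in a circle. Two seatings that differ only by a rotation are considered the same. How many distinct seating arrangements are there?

Seat Ivy anywhere (absorbing the rotational symmetry), then permute the other 5: (5)! = 120.

120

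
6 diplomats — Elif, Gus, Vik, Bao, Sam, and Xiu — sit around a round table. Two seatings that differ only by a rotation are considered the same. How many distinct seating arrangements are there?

120

Fix one person's seat to break rotational symmetry; the remaining 5 people can be arranged in (5)! = 120 ways.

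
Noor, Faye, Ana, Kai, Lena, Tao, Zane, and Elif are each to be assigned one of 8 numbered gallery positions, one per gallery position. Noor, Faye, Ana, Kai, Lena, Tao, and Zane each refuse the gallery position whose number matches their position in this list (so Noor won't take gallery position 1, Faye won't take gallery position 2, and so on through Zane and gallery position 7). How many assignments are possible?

Let Aᵢ (for 1 ≤ i ≤ 7) be the placements that put person i in their forbidden gallery position. Any j of these fix j positions, leaving (8−j)! ways to fill the rest, and there are C(7,j) ways to pick which j.
By inclusion–exclusion, the number of valid placements is Σ_{j=0}^{7} (−1)^j C(7,j)·(8−j)!.
Computing: 40320 − 35280 + 15120 − 4200 + 840 − 126 + 14 − 1 = 16687.

16687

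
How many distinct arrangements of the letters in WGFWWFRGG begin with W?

Fix W in the first position and arrange the remaining 8 letters.
Those 8 letters have F appearing twice, G appearing 3 times, and W appearing twice, giving (8)!/(3!·2!·2!) = 1680.

1680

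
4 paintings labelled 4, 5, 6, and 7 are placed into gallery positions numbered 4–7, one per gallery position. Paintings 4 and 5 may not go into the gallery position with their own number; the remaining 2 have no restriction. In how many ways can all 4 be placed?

Let Aᵢ (for i ∈ {4, 5}) be the placements that put painting i in its forbidden gallery position. Any j of these fix j positions, leaving (4−j)! ways to fill the rest, and there are C(2,j) ways to pick which j.
By inclusion–exclusion, the number of valid placements is Σ_{j=0}^{2} (−1)^j C(2,j)·(4−j)!.
Computing: 24 − 12 + 2 = 14.

14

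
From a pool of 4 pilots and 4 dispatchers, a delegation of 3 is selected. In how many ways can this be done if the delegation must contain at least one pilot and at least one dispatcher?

48

Unrestricted: C(8,3) = 56 ways to pick any 3 of the 8.
Subtract selections that omit an entire group: no pilots → C(4,3) = 4; no dispatchers → C(4,3) = 4.
Both groups omitted at once is impossible, so 56 − 8 = 48.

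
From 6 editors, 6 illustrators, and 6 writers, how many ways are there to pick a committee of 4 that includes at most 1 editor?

Split by how many editors are chosen (0 through 1).
Sum: C(6,0)·C(12,4) + C(6,1)·C(12,3) = 495 + 1320 = 1815.

1815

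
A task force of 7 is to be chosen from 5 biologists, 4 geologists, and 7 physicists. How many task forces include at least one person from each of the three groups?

10283

With no constraint there are C(16,7) = 11440 possible selections.
Subtract selections that omit an entire group: no biologists → C(11,7) = 330; no geologists → C(12,7) = 792; no physicists → C(9,7) = 36.
Add back selections omitting two groups (i.e. drawn from a single group): C(5,7) + C(4,7) + C(7,7) = 1.
By inclusion–exclusion: 11440 − 1158 + 1 = 10283.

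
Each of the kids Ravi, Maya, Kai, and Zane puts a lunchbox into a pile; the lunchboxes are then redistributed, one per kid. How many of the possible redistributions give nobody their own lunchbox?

Let Aᵢ be the assignments in which kid i gets their own lunchbox. We want the size of the complement of A₁∪…∪A_4.
By inclusion–exclusion this is Σ_{j=0}^{4} (−1)^j C(4,j)·(4−j)!.
Computing: 24 − 24 + 12 − 4 + 1 = 9.

9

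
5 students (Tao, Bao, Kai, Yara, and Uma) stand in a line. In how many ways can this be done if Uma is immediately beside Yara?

Glue Uma and Yara into one block (2 internal orders), leaving 4 units to arrange in a row.
That gives 2 × 4! = 2 × 24 = 48.

48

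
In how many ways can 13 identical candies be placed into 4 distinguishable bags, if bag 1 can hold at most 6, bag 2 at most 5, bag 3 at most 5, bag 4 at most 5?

131

By stars and bars, unrestricted non-negative solutions to x_1+…+x_4 = 13 number C(13+3,3) = 560.
Subtract solutions that violate a single cap (substitute x_i' = x_i − (cap_i+1)): x_1 ≥ 7 gives C(9,3) = 84; x_2 ≥ 6 gives C(10,3) = 120; x_3 ≥ 6 gives C(10,3) = 120; x_4 ≥ 6 gives C(10,3) = 120. Together 444.
Add back pairs where two caps are both exceeded: 1 + 1 + 1 + 4 + 4 + 4 = 15.
By inclusion–exclusion the count is 560 − 444 + 15 = 131.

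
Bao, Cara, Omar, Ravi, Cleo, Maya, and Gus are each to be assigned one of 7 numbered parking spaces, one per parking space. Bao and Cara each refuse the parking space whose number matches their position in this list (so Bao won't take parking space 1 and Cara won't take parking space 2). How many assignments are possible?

3720

Let Aᵢ (for i ∈ {1, 2}) be the placements that put person i in their forbidden parking space. Any j of these fix j positions, leaving (7−j)! ways to fill the rest, and there are C(2,j) ways to pick which j.
By inclusion–exclusion, the number of valid placements is Σ_{j=0}^{2} (−1)^j C(2,j)·(7−j)!.
Computing: 5040 − 1440 + 120 = 3720.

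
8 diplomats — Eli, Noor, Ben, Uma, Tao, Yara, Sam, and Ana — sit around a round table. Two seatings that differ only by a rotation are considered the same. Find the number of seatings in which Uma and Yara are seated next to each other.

1440

Glue Uma and Yara into a block (2 internal orders). Seating 7 units around a circle gives (6)! arrangements.
So 2 × (6)! = 2 × 720 = 1440.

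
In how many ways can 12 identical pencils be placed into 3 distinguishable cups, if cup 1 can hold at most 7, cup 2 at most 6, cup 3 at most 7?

Without the upper bounds there are C(14,2) = 91 ways to split 12 among 3 cups.
Subtract solutions that violate a single cap (substitute x_i' = x_i − (cap_i+1)): x_1 ≥ 8 gives C(6,2) = 15; x_2 ≥ 7 gives C(7,2) = 21; x_3 ≥ 8 gives C(6,2) = 15. Together 51.
No two caps can be exceeded simultaneously, so the pair terms are all 0.
By inclusion–exclusion the count is 91 − 51 + 0 = 40.

40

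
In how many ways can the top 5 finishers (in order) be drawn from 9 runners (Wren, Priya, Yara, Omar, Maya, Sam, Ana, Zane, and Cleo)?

There are 9 choices for 1st place, 8 for 2nd, and so on down to 5 for position 5.
That gives 9 × 8 × 7 × 6 × 5 = 15120.

15120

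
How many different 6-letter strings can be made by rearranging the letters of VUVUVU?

20

The 6 letters of VUVUVU have repeats: U appearing 3 times and V appearing 3 times.
Dividing 6! = 720 by 3!·3! = 36 for the repeated letters gives 20.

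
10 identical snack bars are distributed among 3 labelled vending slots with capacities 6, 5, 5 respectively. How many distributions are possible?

Without the upper bounds there are C(12,2) = 66 ways to split 10 among 3 vending slots.
Subtract solutions that violate a single cap (substitute x_i' = x_i − (cap_i+1)): x_1 ≥ 7 gives C(5,2) = 10; x_2 ≥ 6 gives C(6,2) = 15; x_3 ≥ 6 gives C(6,2) = 15. Together 40.
No two caps can be exceeded simultaneously, so the pair terms are all 0.
By inclusion–exclusion the count is 66 − 40 + 0 = 26.

26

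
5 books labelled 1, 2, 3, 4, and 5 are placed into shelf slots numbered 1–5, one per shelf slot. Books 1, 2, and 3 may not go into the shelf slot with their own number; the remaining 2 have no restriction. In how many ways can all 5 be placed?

64

Let Aᵢ (for i ∈ {1, 2, 3}) be the placements that put book i in its forbidden shelf slot. Any j of these fix j positions, leaving (5−j)! ways to fill the rest, and there are C(3,j) ways to pick which j.
By inclusion–exclusion, the number of valid placements is Σ_{j=0}^{3} (−1)^j C(3,j)·(5−j)!.
Computing: 120 − 72 + 18 − 2 = 64.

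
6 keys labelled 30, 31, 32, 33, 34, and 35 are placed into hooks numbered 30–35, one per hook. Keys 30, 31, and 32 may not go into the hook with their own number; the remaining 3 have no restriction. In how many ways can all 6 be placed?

426

Let Aᵢ (for i ∈ {30, 31, 32}) be the placements that put key i in its forbidden hook. Any j of these fix j positions, leaving (6−j)! ways to fill the rest, and there are C(3,j) ways to pick which j.
By inclusion–exclusion, the number of valid placements is Σ_{j=0}^{3} (−1)^j C(3,j)·(6−j)!.
Computing: 720 − 360 + 72 − 6 = 426.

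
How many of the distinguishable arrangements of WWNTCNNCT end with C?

Fix C in the last position and arrange the remaining 8 letters.
Those 8 letters have N appearing 3 times, T appearing twice, and W appearing twice, giving (8)!/(3!·2!·2!) = 1680.

1680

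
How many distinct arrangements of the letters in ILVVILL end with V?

With the last slot taken by V, it remains to arrange the other 6 letters (ILVILL).
Those 6 letters have I appearing twice and L appearing 3 times, giving (6)!/(3!·2!) = 60.

60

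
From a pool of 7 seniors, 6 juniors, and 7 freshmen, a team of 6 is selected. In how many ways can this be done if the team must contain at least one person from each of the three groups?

32340

Total 6-person selections from all 20: C(20,6) = 38760.
Subtract selections that omit an entire group: no seniors → C(13,6) = 1716; no juniors → C(14,6) = 3003; no freshmen → C(13,6) = 1716.
Add back selections omitting two groups (i.e. drawn from a single group): C(7,6) + C(6,6) + C(7,6) = 15.
By inclusion–exclusion: 38760 − 6435 + 15 = 32340.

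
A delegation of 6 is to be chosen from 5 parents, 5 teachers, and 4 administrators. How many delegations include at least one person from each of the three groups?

2625

Unrestricted: C(14,6) = 3003 ways to pick any 6 of the 14.
Selections missing a whole group: no parents → C(9,6) = 84; no teachers → C(9,6) = 84; no administrators → C(10,6) = 210.
Add back selections omitting two groups (i.e. drawn from a single group): C(5,6) + C(5,6) + C(4,6) = 0.
By inclusion–exclusion: 3003 − 378 + 0 = 2625.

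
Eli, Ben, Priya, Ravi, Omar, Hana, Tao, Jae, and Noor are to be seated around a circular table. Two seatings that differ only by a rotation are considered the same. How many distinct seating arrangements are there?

Around a circle, 9 distinct people have 9!/9 = (8)! = 40320 rotationally distinct seatings.

40320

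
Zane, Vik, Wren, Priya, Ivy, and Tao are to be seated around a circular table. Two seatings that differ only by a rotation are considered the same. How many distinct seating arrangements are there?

120

Seat Zane anywhere (absorbing the rotational symmetry), then permute the other 5: (5)! = 120.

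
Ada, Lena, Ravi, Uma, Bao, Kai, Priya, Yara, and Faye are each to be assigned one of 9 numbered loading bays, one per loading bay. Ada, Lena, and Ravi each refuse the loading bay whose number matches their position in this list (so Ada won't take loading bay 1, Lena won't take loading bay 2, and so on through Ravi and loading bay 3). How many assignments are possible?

256320

Let Aᵢ (for i ∈ {1, 2, 3}) be the placements that put person i in their forbidden loading bay. Any j of these fix j positions, leaving (9−j)! ways to fill the rest, and there are C(3,j) ways to pick which j.
By inclusion–exclusion, the number of valid placements is Σ_{j=0}^{3} (−1)^j C(3,j)·(9−j)!.
Computing: 362880 − 120960 + 15120 − 720 = 256320.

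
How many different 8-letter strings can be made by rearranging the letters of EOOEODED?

EOOEODED has 8 letters with D appearing twice, E appearing 3 times, and O appearing 3 times.
The number of distinct arrangements is 8!/(3!·3!·2!) = 40320/72 = 560.

560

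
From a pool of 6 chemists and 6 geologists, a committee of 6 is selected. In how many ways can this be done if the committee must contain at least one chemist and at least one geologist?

922

With no constraint there are C(12,6) = 924 possible selections.
Subtract selections that omit an entire group: no chemists → C(6,6) = 1; no geologists → C(6,6) = 1.
Both groups omitted at once is impossible, so 924 − 2 = 922.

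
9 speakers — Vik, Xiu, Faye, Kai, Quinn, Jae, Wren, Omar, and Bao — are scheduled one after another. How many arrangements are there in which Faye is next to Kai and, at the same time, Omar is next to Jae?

Treat {Faye,Kai} as one block (2 orders) and {Omar,Jae} as another (2 orders).
That leaves 7 units to arrange: 2 × 2 × 7! = 4 × 5040 = 20160.

20160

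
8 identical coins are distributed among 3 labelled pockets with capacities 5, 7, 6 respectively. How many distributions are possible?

35

Without the upper bounds there are C(10,2) = 45 ways to split 8 among 3 pockets.
Subtract solutions that violate a single cap (substitute x_i' = x_i − (cap_i+1)): x_1 ≥ 6 gives C(4,2) = 6; x_2 ≥ 8 gives C(2,2) = 1; x_3 ≥ 7 gives C(3,2) = 3. Together 10.
No two caps can be exceeded simultaneously, so the pair terms are all 0.
By inclusion–exclusion the count is 45 − 10 + 0 = 35.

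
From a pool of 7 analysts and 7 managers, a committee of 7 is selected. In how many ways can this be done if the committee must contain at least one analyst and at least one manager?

3430

With no constraint there are C(14,7) = 3432 possible selections.
Selections missing a whole group: no analysts → C(7,7) = 1; no managers → C(7,7) = 1.
Both groups omitted at once is impossible, so 3432 − 2 = 3430.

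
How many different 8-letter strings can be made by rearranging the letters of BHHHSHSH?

168

BHHHSHSH has 8 letters with H appearing 5 times and S appearing twice.
The number of distinct arrangements is 8!/(5!·2!) = 40320/240 = 168.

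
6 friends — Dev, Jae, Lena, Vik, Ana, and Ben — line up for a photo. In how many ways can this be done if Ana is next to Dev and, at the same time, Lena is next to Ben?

96

Treat {Ana,Dev} as one block (2 orders) and {Lena,Ben} as another (2 orders).
That leaves 4 units to arrange: 2 × 2 × 4! = 4 × 24 = 96.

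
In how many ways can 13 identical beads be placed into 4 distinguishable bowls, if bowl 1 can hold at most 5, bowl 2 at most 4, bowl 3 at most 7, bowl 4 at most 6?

Without the upper bounds there are C(16,3) = 560 ways to split 13 among 4 bowls.
Subtract solutions that violate a single cap (substitute x_i' = x_i − (cap_i+1)): x_1 ≥ 6 gives C(10,3) = 120; x_2 ≥ 5 gives C(11,3) = 165; x_3 ≥ 8 gives C(8,3) = 56; x_4 ≥ 7 gives C(9,3) = 84. Together 425.
Add back pairs where two caps are both exceeded: 10 + 0 + 1 + 1 + 4 + 0 = 16.
By inclusion–exclusion the count is 560 − 425 + 16 = 151.

151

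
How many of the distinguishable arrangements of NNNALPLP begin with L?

With the first slot taken by L, it remains to arrange the other 7 letters (NNNAPLP).
Those 7 letters have N appearing 3 times and P appearing twice, giving (7)!/(3!·2!) = 420.

420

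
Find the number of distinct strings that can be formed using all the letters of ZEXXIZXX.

840

Letter multiplicities in ZEXXIZXX: E×1, I×1, X×4, Z×2.
The number of distinct arrangements is 8!/(4!·2!) = 40320/48 = 840.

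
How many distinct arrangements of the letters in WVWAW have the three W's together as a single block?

6

Treat the 3 copies of W as a single block. The multiset to arrange is then {WWW, A, V}, 3 items in all.
All 3 items are distinct, so there are (3)! = 6 arrangements.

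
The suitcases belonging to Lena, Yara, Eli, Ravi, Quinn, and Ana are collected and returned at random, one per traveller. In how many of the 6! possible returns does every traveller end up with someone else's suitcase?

This is the derangement count D_6: permutations of 6 items with no fixed point.
By inclusion–exclusion this is Σ_{j=0}^{6} (−1)^j C(6,j)·(6−j)!.
Computing: 720 − 720 + 360 − 120 + 30 − 6 + 1 = 265.

265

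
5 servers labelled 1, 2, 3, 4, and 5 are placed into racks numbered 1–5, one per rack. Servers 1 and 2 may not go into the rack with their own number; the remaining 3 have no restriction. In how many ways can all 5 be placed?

Let Aᵢ (for i ∈ {1, 2}) be the placements that put server i in its forbidden rack. Any j of these fix j positions, leaving (5−j)! ways to fill the rest, and there are C(2,j) ways to pick which j.
By inclusion–exclusion, the number of valid placements is Σ_{j=0}^{2} (−1)^j C(2,j)·(5−j)!.
Computing: 120 − 48 + 6 = 78.

78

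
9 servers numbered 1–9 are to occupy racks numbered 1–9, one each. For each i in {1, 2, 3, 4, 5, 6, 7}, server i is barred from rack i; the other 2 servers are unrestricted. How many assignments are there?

Let Aᵢ (for 1 ≤ i ≤ 7) be the placements that put server i in its forbidden rack. Any j of these fix j positions, leaving (9−j)! ways to fill the rest, and there are C(7,j) ways to pick which j.
By inclusion–exclusion, the number of valid placements is Σ_{j=0}^{7} (−1)^j C(7,j)·(9−j)!.
Computing: 362880 − 282240 + 105840 − 25200 + 4200 − 504 + 42 − 2 = 165016.

165016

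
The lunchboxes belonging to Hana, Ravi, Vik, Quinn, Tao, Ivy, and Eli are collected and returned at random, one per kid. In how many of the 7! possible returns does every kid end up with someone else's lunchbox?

1854

This is the derangement count D_7: permutations of 7 items with no fixed point.
By inclusion–exclusion this is Σ_{j=0}^{7} (−1)^j C(7,j)·(7−j)!.
Computing: 5040 − 5040 + 2520 − 840 + 210 − 42 + 7 − 1 = 1854.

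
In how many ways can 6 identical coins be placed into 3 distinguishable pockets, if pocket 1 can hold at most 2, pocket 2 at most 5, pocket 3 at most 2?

Without the upper bounds there are C(8,2) = 28 ways to split 6 among 3 pockets.
Subtract solutions that violate a single cap (substitute x_i' = x_i − (cap_i+1)): x_1 ≥ 3 gives C(5,2) = 10; x_2 ≥ 6 gives C(2,2) = 1; x_3 ≥ 3 gives C(5,2) = 10. Together 21.
Add back pairs where two caps are both exceeded: 0 + 1 + 0 = 1.
By inclusion–exclusion the count is 28 − 21 + 1 = 8.

8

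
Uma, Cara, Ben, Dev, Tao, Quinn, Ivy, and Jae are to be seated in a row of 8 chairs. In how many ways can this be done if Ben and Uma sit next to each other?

Glue Ben and Uma into one block (2 internal orders), leaving 7 units to arrange in a row.
That gives 2 × 7! = 2 × 5040 = 10080.

10080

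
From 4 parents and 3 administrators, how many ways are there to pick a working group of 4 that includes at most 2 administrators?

31

Split by how many administrators are chosen (0 through 2).
Sum: C(3,0)·C(4,4) + C(3,1)·C(4,3) + C(3,2)·C(4,2) = 1 + 12 + 18 = 31.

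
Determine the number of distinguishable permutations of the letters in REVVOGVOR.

REVVOGVOR has 9 letters with O appearing twice, R appearing twice, and V appearing 3 times.
Dividing 9! = 362880 by 3!·2!·2! = 24 for the repeated letters gives 15120.

15120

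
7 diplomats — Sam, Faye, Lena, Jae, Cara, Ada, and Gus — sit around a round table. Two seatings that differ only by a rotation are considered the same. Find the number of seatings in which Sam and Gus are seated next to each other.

Glue Sam and Gus into a block (2 internal orders). Seating 6 units around a circle gives (5)! arrangements.
So 2 × (5)! = 2 × 120 = 240.

240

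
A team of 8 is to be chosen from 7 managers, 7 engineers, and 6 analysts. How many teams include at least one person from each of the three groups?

120393

With no constraint there are C(20,8) = 125970 possible selections.
Selections missing a whole group: no managers → C(13,8) = 1287; no engineers → C(13,8) = 1287; no analysts → C(14,8) = 3003.
Add back selections omitting two groups (i.e. drawn from a single group): C(7,8) + C(7,8) + C(6,8) = 0.
By inclusion–exclusion: 125970 − 5577 + 0 = 120393.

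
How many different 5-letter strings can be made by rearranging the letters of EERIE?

20

Letter multiplicities in EERIE: E×3, I×1, R×1.
Dividing 5! = 120 by 3! = 6 for the repeated letters gives 20.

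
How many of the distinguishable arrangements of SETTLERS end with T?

With the last slot taken by T, it remains to arrange the other 7 letters (SETLERS).
Those 7 letters have E appearing twice and S appearing twice, giving (7)!/(2!·2!) = 1260.

1260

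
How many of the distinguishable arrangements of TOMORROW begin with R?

With the first slot taken by R, it remains to arrange the other 7 letters (TOMOROW).
Those 7 letters have O appearing 3 times, giving (7)!/(3!) = 840.

840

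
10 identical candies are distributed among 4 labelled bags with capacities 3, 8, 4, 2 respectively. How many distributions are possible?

Without the upper bounds there are C(13,3) = 286 ways to split 10 among 4 bags.
Subtract solutions that violate a single cap (substitute x_i' = x_i − (cap_i+1)): x_1 ≥ 4 gives C(9,3) = 84; x_2 ≥ 9 gives C(4,3) = 4; x_3 ≥ 5 gives C(8,3) = 56; x_4 ≥ 3 gives C(10,3) = 120. Together 264.
Add back pairs where two caps are both exceeded: 0 + 4 + 20 + 0 + 0 + 10 = 34.
By inclusion–exclusion the count is 286 − 264 + 34 = 56.

56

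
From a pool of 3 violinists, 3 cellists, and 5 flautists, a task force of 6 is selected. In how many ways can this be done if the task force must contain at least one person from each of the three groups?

405

Unrestricted: C(11,6) = 462 ways to pick any 6 of the 11.
Selections missing a whole group: no violinists → C(8,6) = 28; no cellists → C(8,6) = 28; no flautists → C(6,6) = 1.
Add back selections omitting two groups (i.e. drawn from a single group): C(3,6) + C(3,6) + C(5,6) = 0.
By inclusion–exclusion: 462 − 57 + 0 = 405.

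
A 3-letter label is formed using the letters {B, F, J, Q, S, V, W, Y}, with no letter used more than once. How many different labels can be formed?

With no repetition, fill the 3 letters in order: 8 choices, then 7, down to 6.
8 × 7 × 6 = 336.

336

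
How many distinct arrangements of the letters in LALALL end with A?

5

Fix A in the last position and arrange the remaining 5 letters.
Those 5 letters have L appearing 4 times, giving (5)!/(4!) = 5.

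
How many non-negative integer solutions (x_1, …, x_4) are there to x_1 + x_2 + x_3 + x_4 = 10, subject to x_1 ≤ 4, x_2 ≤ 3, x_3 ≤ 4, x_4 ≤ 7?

Ignoring the caps, the number of non-negative solutions to x_1+…+x_4 = 10 is C(13,3) = 286.
Subtract solutions that violate a single cap (substitute x_i' = x_i − (cap_i+1)): x_1 ≥ 5 gives C(8,3) = 56; x_2 ≥ 4 gives C(9,3) = 84; x_3 ≥ 5 gives C(8,3) = 56; x_4 ≥ 8 gives C(5,3) = 10. Together 206.
Add back pairs where two caps are both exceeded: 4 + 1 + 0 + 4 + 0 + 0 = 9.
By inclusion–exclusion the count is 286 − 206 + 9 = 89.

89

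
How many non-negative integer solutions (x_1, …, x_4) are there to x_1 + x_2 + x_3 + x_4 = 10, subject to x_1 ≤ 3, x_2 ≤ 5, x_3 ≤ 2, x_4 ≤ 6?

Ignoring the caps, the number of non-negative solutions to x_1+…+x_4 = 10 is C(13,3) = 286.
Subtract solutions that violate a single cap (substitute x_i' = x_i − (cap_i+1)): x_1 ≥ 4 gives C(9,3) = 84; x_2 ≥ 6 gives C(7,3) = 35; x_3 ≥ 3 gives C(10,3) = 120; x_4 ≥ 7 gives C(6,3) = 20. Together 259.
Add back pairs where two caps are both exceeded: 1 + 20 + 0 + 4 + 0 + 1 = 26.
By inclusion–exclusion the count is 286 − 259 + 26 = 53.

53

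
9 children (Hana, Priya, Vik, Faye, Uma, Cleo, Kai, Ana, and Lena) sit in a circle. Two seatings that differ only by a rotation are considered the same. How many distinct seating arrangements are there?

40320

Around a circle, 9 distinct people have 9!/9 = (8)! = 40320 rotationally distinct seatings.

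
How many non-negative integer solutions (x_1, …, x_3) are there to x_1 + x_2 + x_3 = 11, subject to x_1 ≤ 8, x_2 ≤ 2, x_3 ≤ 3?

Without the upper bounds there are C(13,2) = 78 ways to split 11 among 3 variables.
Subtract solutions that violate a single cap (substitute x_i' = x_i − (cap_i+1)): x_1 ≥ 9 gives C(4,2) = 6; x_2 ≥ 3 gives C(10,2) = 45; x_3 ≥ 4 gives C(9,2) = 36. Together 87.
Add back pairs where two caps are both exceeded: 0 + 0 + 15 = 15.
By inclusion–exclusion the count is 78 − 87 + 15 = 6.

6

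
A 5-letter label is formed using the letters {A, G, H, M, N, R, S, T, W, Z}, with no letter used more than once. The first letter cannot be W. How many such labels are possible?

The first letter has 10−1 = 9 choices (anything except W).
The remaining 4 letters are filled from the other 9 symbols without repetition: 9 × 8 × 7 × 6 = 3024.
Total: 9 × 3024 = 27216.

27216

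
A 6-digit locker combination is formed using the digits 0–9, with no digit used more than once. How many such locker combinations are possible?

With no repetition, fill the 6 digits in order: 10 choices, then 9, down to 5.
That product is 10 × 9 × 8 × 7 × 6 × 5 = 151200.

151200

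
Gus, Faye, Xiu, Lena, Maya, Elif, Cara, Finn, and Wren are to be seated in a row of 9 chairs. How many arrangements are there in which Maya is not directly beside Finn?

282240

Of the 9! = 362880 arrangements, those with Maya and Finn adjacent number 2 × 8! = 80640 (treat the pair as a block with 2 internal orders).
Complementary counting: 362880 − 80640 = 282240.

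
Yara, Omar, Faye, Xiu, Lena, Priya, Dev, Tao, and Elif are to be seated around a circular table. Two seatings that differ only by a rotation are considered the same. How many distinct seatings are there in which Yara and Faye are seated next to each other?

Treat {Yara, Faye} as one unit (2 internal orders) and seat the resulting 8 units around the table: (7)! circular arrangements.
So 2 × (7)! = 2 × 5040 = 10080.

10080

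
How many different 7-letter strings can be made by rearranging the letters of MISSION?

1260

MISSION has 7 letters with I appearing twice and S appearing twice.
The number of distinct arrangements is 7!/(2!·2!) = 5040/4 = 1260.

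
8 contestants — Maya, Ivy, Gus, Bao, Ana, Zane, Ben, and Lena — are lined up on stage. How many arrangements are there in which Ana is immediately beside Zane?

10080

Place the 6 others and the Ana-Zane pair as 7 objects in a line; the pair has 2 internal arrangements.
That gives 2 × 7! = 2 × 5040 = 10080.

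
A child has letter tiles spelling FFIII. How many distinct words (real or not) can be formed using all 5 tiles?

FFIII has 5 letters with F appearing twice and I appearing 3 times.
So there are 5! / (3!·2!) = 10 distinguishable arrangements.

10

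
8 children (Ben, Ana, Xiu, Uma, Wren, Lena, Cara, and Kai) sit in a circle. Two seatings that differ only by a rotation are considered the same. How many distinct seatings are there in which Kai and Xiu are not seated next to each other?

Without the restriction there are (7)! = 5040 seatings.
Seatings with Kai beside Xiu: treat them as a block with 2 internal orders, giving 2 × (6)! = 1440.
Subtracting, 5040 − 1440 = 3600.

3600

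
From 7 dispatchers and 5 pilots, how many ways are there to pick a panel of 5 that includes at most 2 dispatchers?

Split by how many dispatchers are chosen (0 through 2).
Sum: C(7,0)·C(5,5) + C(7,1)·C(5,4) + C(7,2)·C(5,3) = 1 + 35 + 210 = 246.

246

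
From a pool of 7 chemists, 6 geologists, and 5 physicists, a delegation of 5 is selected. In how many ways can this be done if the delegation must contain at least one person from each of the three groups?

6055

Unrestricted: C(18,5) = 8568 ways to pick any 5 of the 18.
Selections missing a whole group: no chemists → C(11,5) = 462; no geologists → C(12,5) = 792; no physicists → C(13,5) = 1287.
Add back selections omitting two groups (i.e. drawn from a single group): C(7,5) + C(6,5) + C(5,5) = 28.
By inclusion–exclusion: 8568 − 2541 + 28 = 6055.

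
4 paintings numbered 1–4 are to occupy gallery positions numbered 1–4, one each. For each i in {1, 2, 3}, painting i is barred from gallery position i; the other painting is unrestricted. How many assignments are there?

11

Let Aᵢ (for i ∈ {1, 2, 3}) be the placements that put painting i in its forbidden gallery position. Any j of these fix j positions, leaving (4−j)! ways to fill the rest, and there are C(3,j) ways to pick which j.
By inclusion–exclusion, the number of valid placements is Σ_{j=0}^{3} (−1)^j C(3,j)·(4−j)!.
Computing: 24 − 18 + 6 − 1 = 11.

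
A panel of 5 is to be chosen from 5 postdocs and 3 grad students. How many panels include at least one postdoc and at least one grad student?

55

With no constraint there are C(8,5) = 56 possible selections.
Subtract selections that omit an entire group: no postdocs → C(3,5) = 0; no grad students → C(5,5) = 1.
Both groups omitted at once is impossible, so 56 − 1 = 55.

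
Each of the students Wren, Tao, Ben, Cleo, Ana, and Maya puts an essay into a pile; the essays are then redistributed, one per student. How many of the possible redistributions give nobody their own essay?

265

Count assignments avoiding every fixed point. For any j of the 6 students fixed to their own essay, the other 6−j can be arranged in (6−j)! ways.
By inclusion–exclusion this is Σ_{j=0}^{6} (−1)^j C(6,j)·(6−j)!.
Computing: 720 − 720 + 360 − 120 + 30 − 6 + 1 = 265.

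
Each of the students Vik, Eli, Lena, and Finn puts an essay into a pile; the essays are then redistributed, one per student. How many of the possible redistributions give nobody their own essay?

9

Let Aᵢ be the assignments in which student i gets their own essay. We want the size of the complement of A₁∪…∪A_4.
By inclusion–exclusion this is Σ_{j=0}^{4} (−1)^j C(4,j)·(4−j)!.
Computing: 24 − 24 + 12 − 4 + 1 = 9.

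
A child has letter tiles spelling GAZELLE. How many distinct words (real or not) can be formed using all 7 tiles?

The 7 letters of GAZELLE have repeats: E appearing twice and L appearing twice.
The number of distinct arrangements is 7!/(2!·2!) = 5040/4 = 1260.

1260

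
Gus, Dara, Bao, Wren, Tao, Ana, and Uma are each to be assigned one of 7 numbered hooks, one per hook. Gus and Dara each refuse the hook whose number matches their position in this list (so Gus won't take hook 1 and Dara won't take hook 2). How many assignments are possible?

3720

Let Aᵢ (for i ∈ {1, 2}) be the placements that put person i in their forbidden hook. Any j of these fix j positions, leaving (7−j)! ways to fill the rest, and there are C(2,j) ways to pick which j.
By inclusion–exclusion, the number of valid placements is Σ_{j=0}^{2} (−1)^j C(2,j)·(7−j)!.
Computing: 5040 − 1440 + 120 = 3720.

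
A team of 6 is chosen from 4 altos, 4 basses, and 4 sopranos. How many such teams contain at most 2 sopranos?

Split by how many sopranos are chosen (0 through 2).
Sum: C(4,0)·C(8,6) + C(4,1)·C(8,5) + C(4,2)·C(8,4) = 28 + 224 + 420 = 672.

672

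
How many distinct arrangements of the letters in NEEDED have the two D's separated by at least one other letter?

There are 6!/(3!·2!) = 60 arrangements of NEEDED in total.
If the two D's are adjacent, glue them into one block, leaving 5 items to arrange: (5)!/(3!) = 20 ways.
Subtracting, 60 − 20 = 40 arrangements keep the D's apart.

40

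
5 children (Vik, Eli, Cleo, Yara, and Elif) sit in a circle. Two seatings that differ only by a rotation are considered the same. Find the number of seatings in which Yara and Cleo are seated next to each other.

12

Glue Yara and Cleo into a block (2 internal orders). Seating 4 units around a circle gives (3)! arrangements.
So 2 × (3)! = 2 × 6 = 12.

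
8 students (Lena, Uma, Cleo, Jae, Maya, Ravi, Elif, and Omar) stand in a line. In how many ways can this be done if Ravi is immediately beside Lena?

10080

Glue Ravi and Lena into one block (2 internal orders), leaving 7 units to arrange in a row.
That gives 2 × 7! = 2 × 5040 = 10080.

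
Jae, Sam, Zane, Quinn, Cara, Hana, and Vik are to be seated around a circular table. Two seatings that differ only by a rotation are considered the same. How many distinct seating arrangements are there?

720

Seat Jae anywhere (absorbing the rotational symmetry), then permute the other 6: (6)! = 720.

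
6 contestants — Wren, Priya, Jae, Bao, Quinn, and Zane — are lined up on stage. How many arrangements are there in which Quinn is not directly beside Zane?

480

Of the 6! = 720 arrangements, those with Quinn and Zane adjacent number 2 × 5! = 240 (treat the pair as a block with 2 internal orders).
Complementary counting: 720 − 240 = 480.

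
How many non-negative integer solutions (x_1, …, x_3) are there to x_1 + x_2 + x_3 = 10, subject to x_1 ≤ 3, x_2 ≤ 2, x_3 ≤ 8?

9

Ignoring the caps, the number of non-negative solutions to x_1+…+x_3 = 10 is C(12,2) = 66.
Subtract solutions that violate a single cap (substitute x_i' = x_i − (cap_i+1)): x_1 ≥ 4 gives C(8,2) = 28; x_2 ≥ 3 gives C(9,2) = 36; x_3 ≥ 9 gives C(3,2) = 3. Together 67.
Add back pairs where two caps are both exceeded: 10 + 0 + 0 = 10.
By inclusion–exclusion the count is 66 − 67 + 10 = 9.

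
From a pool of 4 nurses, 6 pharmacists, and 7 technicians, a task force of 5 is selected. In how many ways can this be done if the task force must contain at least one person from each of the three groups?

4214

Unrestricted: C(17,5) = 6188 ways to pick any 5 of the 17.
Selections missing a whole group: no nurses → C(13,5) = 1287; no pharmacists → C(11,5) = 462; no technicians → C(10,5) = 252.
Add back selections omitting two groups (i.e. drawn from a single group): C(4,5) + C(6,5) + C(7,5) = 27.
By inclusion–exclusion: 6188 − 2001 + 27 = 4214.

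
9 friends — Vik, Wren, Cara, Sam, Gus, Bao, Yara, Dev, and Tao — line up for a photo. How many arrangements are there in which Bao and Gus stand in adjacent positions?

80640

Place the 7 others and the Bao-Gus pair as 8 objects in a line; the pair has 2 internal arrangements.
That gives 2 × 8! = 2 × 40320 = 80640.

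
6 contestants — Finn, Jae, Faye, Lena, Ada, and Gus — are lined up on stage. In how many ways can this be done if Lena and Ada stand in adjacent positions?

240

Treat {Lena, Ada} as a single unit. There are 5 units to order, and the pair itself can be ordered 2 ways.
So the count is 2·(5)! = 240.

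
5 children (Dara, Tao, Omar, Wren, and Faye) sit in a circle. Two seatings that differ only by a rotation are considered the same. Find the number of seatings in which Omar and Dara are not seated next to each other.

12

Without the restriction there are (4)! = 24 seatings.
Those with Omar next to Dara: fuse the pair into one unit and seat 4 units around a circle — 2·(3)! = 12.
Subtracting, 24 − 12 = 12.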